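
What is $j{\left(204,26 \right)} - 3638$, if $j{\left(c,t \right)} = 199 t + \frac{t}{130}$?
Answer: $\frac{7681}{5} \approx 1536.2$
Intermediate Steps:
$j{\left(c,t \right)} = \frac{25871 t}{130}$ ($j{\left(c,t \right)} = 199 t + t \frac{1}{130} = 199 t + \frac{t}{130} = \frac{25871 t}{130}$)
$j{\left(204,26 \right)} - 3638 = \frac{25871}{130} \cdot 26 - 3638 = \frac{25871}{5} - 3638 = \frac{7681}{5}$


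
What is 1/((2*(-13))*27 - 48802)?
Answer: -1/49504 ≈ -2.0200e-5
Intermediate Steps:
1/((2*(-13))*27 - 48802) = 1/(-26*27 - 48802) = 1/(-702 - 48802) = 1/(-49504) = -1/49504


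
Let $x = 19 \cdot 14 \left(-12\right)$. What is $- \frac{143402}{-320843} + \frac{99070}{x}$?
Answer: $- \frac{15664088413}{512065428} \approx -30.59$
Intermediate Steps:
$x = -3192$ ($x = 266 \left(-12\right) = -3192$)
$- \frac{143402}{-320843} + \frac{99070}{x} = - \frac{143402}{-320843} + \frac{99070}{-3192} = \left(-143402\right) \left(- \frac{1}{320843}\right) + 99070 \left(- \frac{1}{3192}\right) = \frac{143402}{320843} - \frac{49535}{1596} = - \frac{15664088413}{512065428}$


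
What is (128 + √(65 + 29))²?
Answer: (128 + √94)² ≈ 18960.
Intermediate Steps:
(128 + √(65 + 29))² = (128 + √94)²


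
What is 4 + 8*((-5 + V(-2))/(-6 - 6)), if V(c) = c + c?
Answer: 10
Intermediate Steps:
V(c) = 2*c
4 + 8*((-5 + V(-2))/(-6 - 6)) = 4 + 8*((-5 + 2*(-2))/(-6 - 6)) = 4 + 8*((-5 - 4)/(-12)) = 4 + 8*(-9*(-1/12)) = 4 + 8*(¾) = 4 + 6 = 10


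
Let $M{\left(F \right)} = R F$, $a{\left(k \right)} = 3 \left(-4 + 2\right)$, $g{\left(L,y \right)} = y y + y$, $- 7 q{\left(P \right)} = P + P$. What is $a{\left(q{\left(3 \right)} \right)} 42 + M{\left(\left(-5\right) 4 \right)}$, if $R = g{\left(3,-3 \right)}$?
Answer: $-372$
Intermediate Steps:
$q{\left(P \right)} = - \frac{2 P}{7}$ ($q{\left(P \right)} = - \frac{P + P}{7} = - \frac{2 P}{7}$)
$g{\left(L,y \right)} = y + y^{2}$ ($g{\left(L,y \right)} = y^{2} + y = y + y^{2}$)
$a{\left(k \right)} = -6$ ($a{\left(k \right)} = 3 \left(-2\right) = -6$)
$R = 6$ ($R = - 3 \left(1 - 3\right) = \left(-3\right) \left(-2\right) = 6$)
$M{\left(F \right)} = 6 F$
$a{\left(q{\left(3 \right)} \right)} 42 + M{\left(\left(-5\right) 4 \right)} = \left(-6\right) 42 + 6 \left(\left(-5\right) 4\right) = -252 + 6 \left(-20\right) = -252 - 120 = -372$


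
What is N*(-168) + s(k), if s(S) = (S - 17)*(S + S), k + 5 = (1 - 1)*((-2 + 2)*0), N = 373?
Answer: -62444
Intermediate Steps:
k = -5 (k = -5 + (1 - 1)*((-2 + 2)*0) = -5 + 0*(0*0) = -5 + 0*0 = -5 + 0 = -5)
s(S) = 2*S*(-17 + S) (s(S) = (-17 + S)*(2*S) = 2*S*(-17 + S))
N*(-168) + s(k) = 373*(-168) + 2*(-5)*(-17 - 5) = -62664 + 2*(-5)*(-22) = -62664 + 220 = -62444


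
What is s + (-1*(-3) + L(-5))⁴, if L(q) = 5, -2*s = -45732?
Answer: 26962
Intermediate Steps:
s = 22866 (s = -½*(-45732) = 22866)
s + (-1*(-3) + L(-5))⁴ = 22866 + (-1*(-3) + 5)⁴ = 22866 + (3 + 5)⁴ = 22866 + 8⁴ = 22866 + 4096 = 26962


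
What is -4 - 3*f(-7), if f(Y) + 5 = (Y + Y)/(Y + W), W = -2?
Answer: 19/3 ≈ 6.3333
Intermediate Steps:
f(Y) = -5 + 2*Y/(-2 + Y) (f(Y) = -5 + (Y + Y)/(Y - 2) = -5 + (2*Y)/(-2 + Y) = -5 + 2*Y/(-2 + Y))
-4 - 3*f(-7) = -4 - 3*(10 - 3*(-7))/(-2 - 7) = -4 - 3*(10 + 21)/(-9) = -4 - (-1)*31/3 = -4 - 3*(-31/9) = -4 + 31/3 = 19/3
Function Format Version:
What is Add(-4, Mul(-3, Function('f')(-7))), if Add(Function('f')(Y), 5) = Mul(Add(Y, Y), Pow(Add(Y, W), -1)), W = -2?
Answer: Rational(19, 3) ≈ 6.3333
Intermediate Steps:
Function('f')(Y) = Add(-5, Mul(2, Y, Pow(Add(-2, Y), -1))) (Function('f')(Y) = Add(-5, Mul(Add(Y, Y), Pow(Add(Y, -2), -1))) = Add(-5, Mul(Mul(2, Y), Pow(Add(-2, Y), -1))) = Add(-5, Mul(2, Y, Pow(Add(-2, Y), -1))))
Add(-4, Mul(-3, Function('f')(-7))) = Add(-4, Mul(-3, Mul(Pow(Add(-2, -7), -1), Add(10, Mul(-3, -7))))) = Add(-4, Mul(-3, Mul(Pow(-9, -1), Add(10, 21)))) = Add(-4, Mul(-3, Mul(Rational(-1, 9), 31))) = Add(-4, Mul(-3, Rational(-31, 9))) = Add(-4, Rational(31, 3)) = Rational(19, 3)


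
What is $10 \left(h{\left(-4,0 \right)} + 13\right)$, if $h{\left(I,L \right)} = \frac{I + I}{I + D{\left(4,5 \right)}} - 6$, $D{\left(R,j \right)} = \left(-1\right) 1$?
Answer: $86$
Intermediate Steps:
$D{\left(R,j \right)} = -1$
$h{\left(I,L \right)} = -6 + \frac{2 I}{-1 + I}$ ($h{\left(I,L \right)} = \frac{I + I}{I - 1} - 6 = \frac{2 I}{-1 + I} - 6 = -6 + \frac{2 I}{-1 + I}$)
$10 \left(h{\left(-4,0 \right)} + 13\right) = 10 \left(\frac{2 \left(3 - -8\right)}{-1 - 4} + 13\right) = 10 \left(\frac{2 \left(3 + 8\right)}{-5} + 13\right) = 10 \left(2 \left(- \frac{1}{5}\right) 11 + 13\right) = 10 \left(- \frac{22}{5} + 13\right) = 10 \cdot \frac{43}{5} = 86$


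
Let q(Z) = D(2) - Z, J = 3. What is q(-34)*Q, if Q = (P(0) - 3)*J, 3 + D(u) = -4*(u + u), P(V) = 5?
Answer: 90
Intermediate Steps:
D(u) = -3 - 8*u (D(u) = -3 - 4*(u + u) = -3 - 8*u)
Q = 6 (Q = (5 - 3)*3 = 2*3 = 6)
q(Z) = -19 - Z (q(Z) = (-3 - 8*2) - Z = (-3 - 16) - Z = -19 - Z)
q(-34)*Q = (-19 - 1*(-34))*6 = (-19 + 34)*6 = 15*6 = 90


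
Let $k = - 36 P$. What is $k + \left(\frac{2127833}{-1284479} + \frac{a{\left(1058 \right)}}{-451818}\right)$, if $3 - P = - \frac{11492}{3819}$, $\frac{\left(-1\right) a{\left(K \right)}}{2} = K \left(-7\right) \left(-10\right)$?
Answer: $- \frac{80401642009804229}{369393241441203} \approx -217.66$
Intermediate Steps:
$a{\left(K \right)} = - 140 K$ ($a{\left(K \right)} = - 2 K \left(-7\right) \left(-10\right) = - 2 - 7 K \left(-10\right) = - 2 \cdot 70 K = - 140 K$)
$P = \frac{22949}{3819}$ ($P = 3 - - \frac{11492}{3819} = 3 + \frac{11492}{3819} = \frac{22949}{3819} \approx 6.0092$)
$k = - \frac{275388}{1273}$ ($k = \left(-36\right) \frac{22949}{3819} = - \frac{275388}{1273} \approx -216.33$)
$k + \left(\frac{2127833}{-1284479} + \frac{a{\left(1058 \right)}}{-451818}\right) = - \frac{275388}{1273} + \left(\frac{2127833}{-1284479} + \frac{\left(-140\right) 1058}{-451818}\right) = - \frac{275388}{1273} + \left(2127833 \left(- \frac{1}{1284479}\right) - - \frac{74060}{225909}\right) = - \frac{275388}{1273} + \left(- \frac{2127833}{1284479} + \frac{74060}{225909}\right) = - \frac{275388}{1273} - \frac{385568110457}{290175366411} = - \frac{80401642009804229}{369393241441203}$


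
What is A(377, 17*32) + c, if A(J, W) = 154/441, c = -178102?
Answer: -11220404/63 ≈ -1.7810e+5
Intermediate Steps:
A(J, W) = 22/63 (A(J, W) = 154*(1/441) = 22/63)
A(377, 17*32) + c = 22/63 - 178102 = -11220404/63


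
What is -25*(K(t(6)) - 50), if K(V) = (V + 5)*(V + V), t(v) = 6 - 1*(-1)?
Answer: -2950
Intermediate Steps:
t(v) = 7 (t(v) = 6 + 1 = 7)
K(V) = 2*V*(5 + V) (K(V) = (5 + V)*(2*V) = 2*V*(5 + V))
-25*(K(t(6)) - 50) = -25*(2*7*(5 + 7) - 50) = -25*(2*7*12 - 50) = -25*(168 - 50) = -25*118 = -2950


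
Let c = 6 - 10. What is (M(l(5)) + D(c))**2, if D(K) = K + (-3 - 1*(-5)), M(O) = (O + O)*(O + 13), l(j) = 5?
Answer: 31684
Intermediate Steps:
M(O) = 2*O*(13 + O) (M(O) = (2*O)*(13 + O) = 2*O*(13 + O))
c = -4
D(K) = 2 + K (D(K) = K + (-3 + 5) = K + 2 = 2 + K)
(M(l(5)) + D(c))**2 = (2*5*(13 + 5) + (2 - 4))**2 = (2*5*18 - 2)**2 = (180 - 2)**2 = 178**2 = 31684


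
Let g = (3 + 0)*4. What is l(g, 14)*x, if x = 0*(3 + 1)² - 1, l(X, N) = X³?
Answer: -1728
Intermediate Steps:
g = 12 (g = 3*4 = 12)
x = -1 (x = 0*4² - 1 = 0*16 - 1 = 0 - 1 = -1)
l(g, 14)*x = 12³*(-1) = 1728*(-1) = -1728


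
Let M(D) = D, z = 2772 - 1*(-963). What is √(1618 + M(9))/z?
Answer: √1627/3735 ≈ 0.010799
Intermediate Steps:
z = 3735 (z = 2772 + 963 = 3735)
√(1618 + M(9))/z = √(1618 + 9)/3735 = √1627*(1/3735) = √1627/3735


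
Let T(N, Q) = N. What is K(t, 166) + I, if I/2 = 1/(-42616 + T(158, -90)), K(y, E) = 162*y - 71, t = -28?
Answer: -97802004/21229 ≈ -4607.0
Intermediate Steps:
K(y, E) = -71 + 162*y
I = -1/21229 (I = 2/(-42616 + 158) = 2/(-42458) = 2*(-1/42458) = -1/21229 ≈ -4.7105e-5)
K(t, 166) + I = (-71 + 162*(-28)) - 1/21229 = (-71 - 4536) - 1/21229 = -4607 - 1/21229 = -97802004/21229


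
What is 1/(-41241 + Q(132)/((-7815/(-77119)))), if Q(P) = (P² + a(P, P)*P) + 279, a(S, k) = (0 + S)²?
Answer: 2605/59471390478 ≈ 4.3803e-8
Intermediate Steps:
a(S, k) = S²
Q(P) = 279 + P² + P³ (Q(P) = (P² + P²*P) + 279 = (P² + P³) + 279 = 279 + P² + P³)
1/(-41241 + Q(132)/((-7815/(-77119)))) = 1/(-41241 + (279 + 132² + 132³)/((-7815/(-77119)))) = 1/(-41241 + (279 + 17424 + 2299968)/((-7815*(-1/77119)))) = 1/(-41241 + 2317671/(7815/77119)) = 1/(-41241 + 2317671*(77119/7815)) = 1/(-41241 + 59578823283/2605) = 1/(59471390478/2605) = 2605/59471390478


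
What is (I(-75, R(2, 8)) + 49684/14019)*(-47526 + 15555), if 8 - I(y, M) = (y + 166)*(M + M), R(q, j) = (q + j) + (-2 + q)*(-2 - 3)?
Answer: 270184192808/4673 ≈ 5.7818e+7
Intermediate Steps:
R(q, j) = 10 + j - 4*q (R(q, j) = (j + q) + (-2 + q)*(-5) = (j + q) + (10 - 5*q) = 10 + j - 4*q)
I(y, M) = 8 - 2*M*(166 + y) (I(y, M) = 8 - (y + 166)*(M + M) = 8 - (166 + y)*2*M = 8 - 2*M*(166 + y))
(I(-75, R(2, 8)) + 49684/14019)*(-47526 + 15555) = ((8 - 332*(10 + 8 - 4*2) - 2*(10 + 8 - 4*2)*(-75)) + 49684/14019)*(-47526 + 15555) = ((8 - 332*(10 + 8 - 8) - 2*(10 + 8 - 8)*(-75)) + 49684*(1/14019))*(-31971) = ((8 - 332*10 - 2*10*(-75)) + 49684/14019)*(-31971) = ((8 - 3320 + 1500) + 49684/14019)*(-31971) = (-1812 + 49684/14019)*(-31971) = -25352744/14019*(-31971) = 270184192808/4673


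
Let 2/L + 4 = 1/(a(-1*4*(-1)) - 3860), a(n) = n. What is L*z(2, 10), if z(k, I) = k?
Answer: -15424/15425 ≈ -0.99994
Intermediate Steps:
L = -7712/15425 (L = 2/(-4 + 1/(-1*4*(-1) - 3860)) = 2/(-4 + 1/(-4*(-1) - 3860)) = 2/(-4 + 1/(4 - 3860)) = 2/(-4 + 1/(-3856)) = 2/(-4 - 1/3856) = 2/(-15425/3856) = 2*(-3856/15425) = -7712/15425 ≈ -0.49997)
L*z(2, 10) = -7712/15425*2 = -15424/15425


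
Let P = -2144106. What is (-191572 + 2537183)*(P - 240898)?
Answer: -5594291617444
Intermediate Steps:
(-191572 + 2537183)*(P - 240898) = (-191572 + 2537183)*(-2144106 - 240898) = 2345611*(-2385004) = -5594291617444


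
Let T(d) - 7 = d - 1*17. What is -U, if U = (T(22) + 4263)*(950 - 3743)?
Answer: 11940075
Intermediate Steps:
T(d) = -10 + d (T(d) = 7 + (d - 1*17) = 7 + (d - 17) = 7 + (-17 + d) = -10 + d)
U = -11940075 (U = ((-10 + 22) + 4263)*(950 - 3743) = (12 + 4263)*(-2793) = 4275*(-2793) = -11940075)
-U = -1*(-11940075) = 11940075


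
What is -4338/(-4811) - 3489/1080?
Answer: -4033513/1731960 ≈ -2.3289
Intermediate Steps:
-4338/(-4811) - 3489/1080 = -4338*(-1/4811) - 3489*1/1080 = 4338/4811 - 1163/360 = -4033513/1731960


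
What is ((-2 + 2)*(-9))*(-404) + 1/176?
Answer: 1/176 ≈ 0.0056818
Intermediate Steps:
((-2 + 2)*(-9))*(-404) + 1/176 = (0*(-9))*(-404) + 1/176 = 0*(-404) + 1/176 = 0 + 1/176 = 1/176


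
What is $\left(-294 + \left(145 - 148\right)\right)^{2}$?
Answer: $88209$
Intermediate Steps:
$\left(-294 + \left(145 - 148\right)\right)^{2} = \left(-294 - 3\right)^{2} = \left(-297\right)^{2} = 88209$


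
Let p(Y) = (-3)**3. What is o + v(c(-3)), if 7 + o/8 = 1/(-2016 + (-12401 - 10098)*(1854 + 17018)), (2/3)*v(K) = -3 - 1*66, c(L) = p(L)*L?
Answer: -16931050369/106150786 ≈ -159.50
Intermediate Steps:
p(Y) = -27
c(L) = -27*L
v(K) = -207/2 (v(K) = 3*(-3 - 1*66)/2 = 3*(-3 - 66)/2 = (3/2)*(-69) = -207/2)
o = -2972222009/53075393 (o = -56 + 8/(-2016 + (-12401 - 10098)*(1854 + 17018)) = -56 + 8/(-2016 - 22499*18872) = -56 + 8/(-2016 - 424601128) = -56 + 8/(-424603144) = -56 + 8*(-1/424603144) = -56 - 1/53075393 = -2972222009/53075393 ≈ -56.000)
o + v(c(-3)) = -2972222009/53075393 - 207/2 = -16931050369/106150786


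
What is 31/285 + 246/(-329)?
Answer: -59911/93765 ≈ -0.63895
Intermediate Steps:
31/285 + 246/(-329) = 31*(1/285) + 246*(-1/329) = 31/285 - 246/329 = -59911/93765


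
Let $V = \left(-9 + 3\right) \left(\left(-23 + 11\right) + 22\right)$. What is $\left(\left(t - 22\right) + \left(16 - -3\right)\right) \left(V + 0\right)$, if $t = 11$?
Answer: $-480$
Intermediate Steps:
$V = -60$ ($V = - 6 \left(-12 + 22\right) = \left(-6\right) 10 = -60$)
$\left(\left(t - 22\right) + \left(16 - -3\right)\right) \left(V + 0\right) = \left(\left(11 - 22\right) + \left(16 - -3\right)\right) \left(-60 + 0\right) = \left(-11 + \left(16 + 3\right)\right) \left(-60\right) = \left(-11 + 19\right) \left(-60\right) = 8 \left(-60\right) = -480$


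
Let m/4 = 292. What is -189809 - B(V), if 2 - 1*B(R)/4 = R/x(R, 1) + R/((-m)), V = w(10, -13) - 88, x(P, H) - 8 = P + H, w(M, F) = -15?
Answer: -2604983515/13724 ≈ -1.8981e+5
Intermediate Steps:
m = 1168 (m = 4*292 = 1168)
x(P, H) = 8 + H + P (x(P, H) = 8 + (P + H) = 8 + (H + P) = 8 + H + P)
V = -103 (V = -15 - 88 = -103)
B(R) = 8 + R/292 - 4*R/(9 + R) (B(R) = 8 - 4*(R/(8 + 1 + R) + R/((-1*1168))) = 8 - 4*(R/(9 + R) + R/(-1168)) = 8 - 4*(R/(9 + R) + R*(-1/1168)) = 8 - 4*(R/(9 + R) - R/1168) = 8 - 4*(-R/1168 + R/(9 + R)) = 8 + (R/292 - 4*R/(9 + R)) = 8 + R/292 - 4*R/(9 + R))
-189809 - B(V) = -189809 - (21024 + (-103)**2 + 1177*(-103))/(292*(9 - 103)) = -189809 - (21024 + 10609 - 121231)/(292*(-94)) = -189809 - (-1)*(-89598)/(292*94) = -189809 - 1*44799/13724 = -189809 - 44799/13724 = -2604983515/13724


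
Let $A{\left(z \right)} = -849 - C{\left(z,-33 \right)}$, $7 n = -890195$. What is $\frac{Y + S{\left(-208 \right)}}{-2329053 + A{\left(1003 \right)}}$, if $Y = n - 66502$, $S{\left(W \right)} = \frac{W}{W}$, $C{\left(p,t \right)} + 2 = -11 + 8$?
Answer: $\frac{1355702}{16309279} \approx 0.083125$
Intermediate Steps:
$n = - \frac{890195}{7}$ ($n = \frac{1}{7} \left(-890195\right) = - \frac{890195}{7} \approx -1.2717 \cdot 10^{5}$)
$C{\left(p,t \right)} = -5$ ($C{\left(p,t \right)} = -2 + \left(-11 + 8\right) = -2 - 3 = -5$)
$A{\left(z \right)} = -844$ ($A{\left(z \right)} = -849 - -5 = -849 + 5 = -844$)
$S{\left(W \right)} = 1$
$Y = - \frac{1355709}{7}$ ($Y = - \frac{890195}{7} - 66502 = - \frac{1355709}{7} \approx -1.9367 \cdot 10^{5}$)
$\frac{Y + S{\left(-208 \right)}}{-2329053 + A{\left(1003 \right)}} = \frac{- \frac{1355709}{7} + 1}{-2329053 - 844} = - \frac{1355702}{7 \left(-2329897\right)} = \left(- \frac{1355702}{7}\right) \left(- \frac{1}{2329897}\right) = \frac{1355702}{16309279}$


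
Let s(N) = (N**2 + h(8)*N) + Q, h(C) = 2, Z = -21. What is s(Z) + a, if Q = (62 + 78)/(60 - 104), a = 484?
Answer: 9678/11 ≈ 879.82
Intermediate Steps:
Q = -35/11 (Q = 140/(-44) = 140*(-1/44) = -35/11 ≈ -3.1818)
s(N) = -35/11 + N**2 + 2*N (s(N) = (N**2 + 2*N) - 35/11 = -35/11 + N**2 + 2*N)
s(Z) + a = (-35/11 + (-21)**2 + 2*(-21)) + 484 = (-35/11 + 441 - 42) + 484 = 4354/11 + 484 = 9678/11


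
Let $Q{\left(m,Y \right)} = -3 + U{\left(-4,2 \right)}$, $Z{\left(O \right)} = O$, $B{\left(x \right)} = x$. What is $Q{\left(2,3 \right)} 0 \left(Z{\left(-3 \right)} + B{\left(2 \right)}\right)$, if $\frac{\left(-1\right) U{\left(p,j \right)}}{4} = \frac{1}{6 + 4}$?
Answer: $0$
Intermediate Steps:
$U{\left(p,j \right)} = - \frac{2}{5}$ ($U{\left(p,j \right)} = - \frac{4}{6 + 4} = - \frac{4}{10} = \left(-4\right) \frac{1}{10} = - \frac{2}{5}$)
$Q{\left(m,Y \right)} = - \frac{17}{5}$ ($Q{\left(m,Y \right)} = -3 - \frac{2}{5} = - \frac{17}{5}$)
$Q{\left(2,3 \right)} 0 \left(Z{\left(-3 \right)} + B{\left(2 \right)}\right) = - \frac{17 \cdot 0 \left(-3 + 2\right)}{5} = - \frac{17 \cdot 0 \left(-1\right)}{5} = \left(- \frac{17}{5}\right) 0 = 0$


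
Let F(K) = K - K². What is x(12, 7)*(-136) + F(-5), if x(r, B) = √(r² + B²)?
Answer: -30 - 136*√193 ≈ -1919.4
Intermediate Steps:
x(r, B) = √(B² + r²)
x(12, 7)*(-136) + F(-5) = √(7² + 12²)*(-136) - 5*(1 - 1*(-5)) = √(49 + 144)*(-136) - 5*(1 + 5) = √193*(-136) - 5*6 = -136*√193 - 30 = -30 - 136*√193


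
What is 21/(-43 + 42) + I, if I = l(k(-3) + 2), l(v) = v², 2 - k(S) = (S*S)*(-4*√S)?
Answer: -3893 + 288*I*√3 ≈ -3893.0 + 498.83*I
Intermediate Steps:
k(S) = 2 + 4*S^(5/2) (k(S) = 2 - S*S*(-4*√S) = 2 - S²*(-4*√S) = 2 - (-4)*S^(5/2) = 2 + 4*S^(5/2))
I = (4 + 36*I*√3)² (I = ((2 + 4*(-3)^(5/2)) + 2)² = ((2 + 4*(9*I*√3)) + 2)² = ((2 + 36*I*√3) + 2)² = (4 + 36*I*√3)² ≈ -3872.0 + 498.83*I)
21/(-43 + 42) + I = 21/(-43 + 42) + (-3872 + 288*I*√3) = 21/(-1) + (-3872 + 288*I*√3) = -1*21 + (-3872 + 288*I*√3) = -21 + (-3872 + 288*I*√3) = -3893 + 288*I*√3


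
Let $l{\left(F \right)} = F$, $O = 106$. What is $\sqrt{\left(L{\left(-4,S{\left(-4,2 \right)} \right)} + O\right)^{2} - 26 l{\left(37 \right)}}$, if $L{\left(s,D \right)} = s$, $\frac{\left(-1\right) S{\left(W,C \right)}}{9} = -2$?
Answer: $\sqrt{9442} \approx 97.17$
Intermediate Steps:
$S{\left(W,C \right)} = 18$ ($S{\left(W,C \right)} = \left(-9\right) \left(-2\right) = 18$)
$\sqrt{\left(L{\left(-4,S{\left(-4,2 \right)} \right)} + O\right)^{2} - 26 l{\left(37 \right)}} = \sqrt{\left(-4 + 106\right)^{2} - 962} = \sqrt{102^{2} - 962} = \sqrt{10404 - 962} = \sqrt{9442}$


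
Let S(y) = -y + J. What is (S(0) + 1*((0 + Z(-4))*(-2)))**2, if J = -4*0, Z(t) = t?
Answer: 64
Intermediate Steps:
J = 0
S(y) = -y (S(y) = -y + 0 = -y)
(S(0) + 1*((0 + Z(-4))*(-2)))**2 = (-1*0 + 1*((0 - 4)*(-2)))**2 = (0 + 1*(-4*(-2)))**2 = (0 + 1*8)**2 = (0 + 8)**2 = 8**2 = 64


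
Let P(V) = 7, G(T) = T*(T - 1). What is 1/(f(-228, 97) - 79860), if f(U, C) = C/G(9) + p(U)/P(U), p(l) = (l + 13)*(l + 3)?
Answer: -504/36765761 ≈ -1.3708e-5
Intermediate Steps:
p(l) = (3 + l)*(13 + l) (p(l) = (13 + l)*(3 + l) = (3 + l)*(13 + l))
G(T) = T*(-1 + T)
f(U, C) = 39/7 + U²/7 + C/72 + 16*U/7 (f(U, C) = C/((9*(-1 + 9))) + (39 + U² + 16*U)/7 = C/((9*8)) + (39 + U² + 16*U)*(⅐) = C/72 + (39/7 + U²/7 + 16*U/7) = 39/7 + U²/7 + C/72 + 16*U/7)
1/(f(-228, 97) - 79860) = 1/((39/7 + (⅐)*(-228)² + (1/72)*97 + (16/7)*(-228)) - 79860) = 1/((39/7 + (⅐)*51984 + 97/72 - 3648/7) - 79860) = 1/((39/7 + 51984/7 + 97/72 - 3648/7) - 79860) = 1/(3483679/504 - 79860) = 1/(-36765761/504) = -504/36765761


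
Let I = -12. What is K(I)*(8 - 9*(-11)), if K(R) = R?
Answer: -1284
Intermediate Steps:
K(I)*(8 - 9*(-11)) = -12*(8 - 9*(-11)) = -12*(8 + 99) = -12*107 = -1284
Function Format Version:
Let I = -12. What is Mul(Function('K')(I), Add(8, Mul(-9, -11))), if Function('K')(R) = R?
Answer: -1284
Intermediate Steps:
Mul(Function('K')(I), Add(8, Mul(-9, -11))) = Mul(-12, Add(8, Mul(-9, -11))) = Mul(-12, Add(8, 99)) = Mul(-12, 107) = -1284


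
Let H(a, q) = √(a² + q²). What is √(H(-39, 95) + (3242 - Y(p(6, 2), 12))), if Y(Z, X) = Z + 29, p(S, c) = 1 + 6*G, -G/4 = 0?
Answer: √(3212 + √10546) ≈ 57.573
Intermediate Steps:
G = 0 (G = -4*0 = 0)
p(S, c) = 1 (p(S, c) = 1 + 6*0 = 1 + 0 = 1)
Y(Z, X) = 29 + Z
√(H(-39, 95) + (3242 - Y(p(6, 2), 12))) = √(√((-39)² + 95²) + (3242 - (29 + 1))) = √(√(1521 + 9025) + (3242 - 1*30)) = √(√10546 + (3242 - 30)) = √(√10546 + 3212) = √(3212 + √10546)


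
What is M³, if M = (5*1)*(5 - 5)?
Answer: 0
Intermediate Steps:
M = 0 (M = 5*0 = 0)
M³ = 0³ = 0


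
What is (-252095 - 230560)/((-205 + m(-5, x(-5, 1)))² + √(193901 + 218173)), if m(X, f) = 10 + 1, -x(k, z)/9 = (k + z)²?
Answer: -9082601790/708028211 + 1447965*√45786/1416056422 ≈ -12.609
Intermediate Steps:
x(k, z) = -9*(k + z)²
m(X, f) = 11
(-252095 - 230560)/((-205 + m(-5, x(-5, 1)))² + √(193901 + 218173)) = (-252095 - 230560)/((-205 + 11)² + √(193901 + 218173)) = -482655/((-194)² + √412074) = -482655/(37636 + 3*√45786)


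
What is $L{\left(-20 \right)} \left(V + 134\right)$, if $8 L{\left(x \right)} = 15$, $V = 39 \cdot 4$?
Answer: $\frac{2175}{4} \approx 543.75$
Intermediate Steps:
$V = 156$
$L{\left(x \right)} = \frac{15}{8}$ ($L{\left(x \right)} = \frac{1}{8} \cdot 15 = \frac{15}{8}$)
$L{\left(-20 \right)} \left(V + 134\right) = \frac{15 \left(156 + 134\right)}{8} = \frac{15}{8} \cdot 290 = \frac{2175}{4}$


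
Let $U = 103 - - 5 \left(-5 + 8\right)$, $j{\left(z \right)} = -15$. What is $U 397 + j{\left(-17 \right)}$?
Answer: $46831$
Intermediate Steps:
$U = 118$ ($U = 103 - \left(-5\right) 3 = 103 - -15 = 103 + 15 = 118$)
$U 397 + j{\left(-17 \right)} = 118 \cdot 397 - 15 = 46846 - 15 = 46831$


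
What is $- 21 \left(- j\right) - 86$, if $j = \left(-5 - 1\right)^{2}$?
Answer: $670$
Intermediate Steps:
$j = 36$ ($j = \left(-6\right)^{2} = 36$)
$- 21 \left(- j\right) - 86 = - 21 \left(\left(-1\right) 36\right) - 86 = \left(-21\right) \left(-36\right) - 86 = 756 - 86 = 670$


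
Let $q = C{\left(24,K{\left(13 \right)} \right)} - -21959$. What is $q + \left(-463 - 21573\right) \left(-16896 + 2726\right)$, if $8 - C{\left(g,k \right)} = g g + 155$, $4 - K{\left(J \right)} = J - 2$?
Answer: $312271356$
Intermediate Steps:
$K{\left(J \right)} = 6 - J$ ($K{\left(J \right)} = 4 - \left(J - 2\right) = 4 - \left(-2 + J\right) = 6 - J$)
$C{\left(g,k \right)} = -147 - g^{2}$ ($C{\left(g,k \right)} = 8 - \left(g g + 155\right) = 8 - \left(g^{2} + 155\right) = 8 - \left(155 + g^{2}\right) = -147 - g^{2}$)
$q = 21236$ ($q = \left(-147 - 24^{2}\right) - -21959 = \left(-147 - 576\right) + 21959 = -723 + 21959 = 21236$)
$q + \left(-463 - 21573\right) \left(-16896 + 2726\right) = 21236 + \left(-463 - 21573\right) \left(-16896 + 2726\right) = 21236 - -312250120 = 21236 + 312250120 = 312271356$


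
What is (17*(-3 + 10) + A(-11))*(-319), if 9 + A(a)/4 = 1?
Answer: -27753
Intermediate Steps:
A(a) = -32 (A(a) = -36 + 4*1 = -36 + 4 = -32)
(17*(-3 + 10) + A(-11))*(-319) = (17*(-3 + 10) - 32)*(-319) = (17*7 - 32)*(-319) = (119 - 32)*(-319) = 87*(-319) = -27753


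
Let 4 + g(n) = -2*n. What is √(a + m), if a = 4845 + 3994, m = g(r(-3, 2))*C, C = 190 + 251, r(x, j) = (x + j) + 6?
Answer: √2665 ≈ 51.624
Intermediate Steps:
r(x, j) = 6 + j + x (r(x, j) = (j + x) + 6 = 6 + j + x)
g(n) = -4 - 2*n
C = 441
m = -6174 (m = (-4 - 2*(6 + 2 - 3))*441 = (-4 - 2*5)*441 = (-4 - 10)*441 = -14*441 = -6174)
a = 8839
√(a + m) = √(8839 - 6174) = √2665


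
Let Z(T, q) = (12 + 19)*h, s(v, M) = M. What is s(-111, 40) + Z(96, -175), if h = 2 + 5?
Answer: 257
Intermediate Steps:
h = 7
Z(T, q) = 217 (Z(T, q) = (12 + 19)*7 = 31*7 = 217)
s(-111, 40) + Z(96, -175) = 40 + 217 = 257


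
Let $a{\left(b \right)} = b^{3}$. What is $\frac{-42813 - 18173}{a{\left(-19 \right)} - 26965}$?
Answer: $\frac{30493}{16912} \approx 1.803$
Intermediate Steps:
$\frac{-42813 - 18173}{a{\left(-19 \right)} - 26965} = \frac{-42813 - 18173}{\left(-19\right)^{3} - 26965} = - \frac{60986}{-6859 - 26965} = - \frac{60986}{-33824} = \left(-60986\right) \left(- \frac{1}{33824}\right) = \frac{30493}{16912}$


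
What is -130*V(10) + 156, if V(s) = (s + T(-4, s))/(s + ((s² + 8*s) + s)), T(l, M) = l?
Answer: 1521/10 ≈ 152.10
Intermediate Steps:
V(s) = (-4 + s)/(s² + 10*s) (V(s) = (s - 4)/(s + ((s² + 8*s) + s)) = (-4 + s)/(s + (s² + 9*s)) = (-4 + s)/(s² + 10*s))
-130*V(10) + 156 = -130*(-4 + 10)/(10*(10 + 10)) + 156 = -13*6/20 + 156 = -130*3/100 + 156 = -39/10 + 156 = 1521/10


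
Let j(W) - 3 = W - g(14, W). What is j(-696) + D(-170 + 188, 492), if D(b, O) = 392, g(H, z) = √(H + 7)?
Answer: -301 - √21 ≈ -305.58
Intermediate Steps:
g(H, z) = √(7 + H)
j(W) = 3 + W - √21 (j(W) = 3 + (W - √(7 + 14)) = 3 + (W - √21) = 3 + W - √21)
j(-696) + D(-170 + 188, 492) = (3 - 696 - √21) + 392 = (-693 - √21) + 392 = -301 - √21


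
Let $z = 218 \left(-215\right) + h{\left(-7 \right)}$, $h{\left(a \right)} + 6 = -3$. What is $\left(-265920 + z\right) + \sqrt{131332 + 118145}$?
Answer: $-312799 + \sqrt{249477} \approx -3.123 \cdot 10^{5}$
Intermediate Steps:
$h{\left(a \right)} = -9$ ($h{\left(a \right)} = -6 - 3 = -9$)
$z = -46879$ ($z = 218 \left(-215\right) - 9 = -46870 - 9 = -46879$)
$\left(-265920 + z\right) + \sqrt{131332 + 118145} = \left(-265920 - 46879\right) + \sqrt{131332 + 118145} = -312799 + \sqrt{249477}$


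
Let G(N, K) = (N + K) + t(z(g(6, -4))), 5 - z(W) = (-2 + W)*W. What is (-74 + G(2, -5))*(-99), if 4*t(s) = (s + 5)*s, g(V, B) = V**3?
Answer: -105730245621/2 ≈ -5.2865e+10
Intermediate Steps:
z(W) = 5 - W*(-2 + W) (z(W) = 5 - (-2 + W)*W = 5 - W*(-2 + W))
t(s) = s*(5 + s)/4 (t(s) = ((s + 5)*s)/4 = ((5 + s)*s)/4 = (s*(5 + s))/4 = s*(5 + s)/4)
G(N, K) = 1067982433/2 + K + N (G(N, K) = (N + K) + (5 - (6**3)**2 + 2*6**3)*(5 + (5 - (6**3)**2 + 2*6**3))/4 = (K + N) + (5 - 1*216**2 + 2*216)*(5 + (5 - 1*216**2 + 2*216))/4 = (K + N) + (5 - 1*46656 + 432)*(5 + (5 - 1*46656 + 432))/4 = (K + N) + (5 - 46656 + 432)*(5 + (5 - 46656 + 432))/4 = (K + N) + (1/4)*(-46219)*(5 - 46219) = (K + N) + (1/4)*(-46219)*(-46214) = (K + N) + 1067982433/2 = 1067982433/2 + K + N)
(-74 + G(2, -5))*(-99) = (-74 + (1067982433/2 - 5 + 2))*(-99) = (-74 + 1067982427/2)*(-99) = (1067982279/2)*(-99) = -105730245621/2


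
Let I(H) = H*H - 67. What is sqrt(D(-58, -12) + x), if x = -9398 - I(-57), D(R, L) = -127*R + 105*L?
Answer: I*sqrt(6474) ≈ 80.461*I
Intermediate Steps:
I(H) = -67 + H**2 (I(H) = H**2 - 67 = -67 + H**2)
x = -12580 (x = -9398 - (-67 + (-57)**2) = -9398 - (-67 + 3249) = -9398 - 1*3182 = -9398 - 3182 = -12580)
sqrt(D(-58, -12) + x) = sqrt((-127*(-58) + 105*(-12)) - 12580) = sqrt((7366 - 1260) - 12580) = sqrt(6106 - 12580) = sqrt(-6474) = I*sqrt(6474)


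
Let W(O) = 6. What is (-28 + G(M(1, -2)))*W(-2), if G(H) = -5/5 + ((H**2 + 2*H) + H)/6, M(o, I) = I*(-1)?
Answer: -164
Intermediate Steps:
M(o, I) = -I
G(H) = -1 + H/2 + H**2/6 (G(H) = -5*1/5 + (H**2 + 3*H)*(1/6) = -1 + (H/2 + H**2/6) = -1 + H/2 + H**2/6)
(-28 + G(M(1, -2)))*W(-2) = (-28 + (-1 + (-1*(-2))/2 + (-1*(-2))**2/6))*6 = (-28 + (-1 + (1/2)*2 + (1/6)*2**2))*6 = (-28 + (-1 + 1 + (1/6)*4))*6 = (-28 + (-1 + 1 + 2/3))*6 = (-28 + 2/3)*6 = -82/3*6 = -164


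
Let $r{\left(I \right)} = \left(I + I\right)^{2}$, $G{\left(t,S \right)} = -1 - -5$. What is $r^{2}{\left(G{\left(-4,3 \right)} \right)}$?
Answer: $4096$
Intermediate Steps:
$G{\left(t,S \right)} = 4$ ($G{\left(t,S \right)} = -1 + 5 = 4$)
$r{\left(I \right)} = 4 I^{2}$ ($r{\left(I \right)} = \left(2 I\right)^{2} = 4 I^{2}$)
$r^{2}{\left(G{\left(-4,3 \right)} \right)} = \left(4 \cdot 4^{2}\right)^{2} = \left(4 \cdot 16\right)^{2} = 64^{2} = 4096$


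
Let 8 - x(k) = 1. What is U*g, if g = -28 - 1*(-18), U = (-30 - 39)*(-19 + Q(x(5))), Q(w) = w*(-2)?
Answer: -22770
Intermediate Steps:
x(k) = 7 (x(k) = 8 - 1*1 = 8 - 1 = 7)
Q(w) = -2*w
U = 2277 (U = (-30 - 39)*(-19 - 2*7) = -69*(-19 - 14) = -69*(-33) = 2277)
g = -10 (g = -28 + 18 = -10)
U*g = 2277*(-10) = -22770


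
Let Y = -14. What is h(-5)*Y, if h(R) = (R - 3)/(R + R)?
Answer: -56/5 ≈ -11.200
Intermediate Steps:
h(R) = (-3 + R)/(2*R) (h(R) = (-3 + R)/((2*R)) = (-3 + R)*(1/(2*R)) = (-3 + R)/(2*R))
h(-5)*Y = ((½)*(-3 - 5)/(-5))*(-14) = ((½)*(-⅕)*(-8))*(-14) = (⅘)*(-14) = -56/5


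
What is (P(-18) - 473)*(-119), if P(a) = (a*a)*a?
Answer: 750295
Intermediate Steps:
P(a) = a**3 (P(a) = a**2*a = a**3)
(P(-18) - 473)*(-119) = ((-18)**3 - 473)*(-119) = (-5832 - 473)*(-119) = -6305*(-119) = 750295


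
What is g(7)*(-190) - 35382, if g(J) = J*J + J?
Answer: -46022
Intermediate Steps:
g(J) = J + J² (g(J) = J² + J = J + J²)
g(7)*(-190) - 35382 = (7*(1 + 7))*(-190) - 35382 = (7*8)*(-190) - 35382 = 56*(-190) - 35382 = -10640 - 35382 = -46022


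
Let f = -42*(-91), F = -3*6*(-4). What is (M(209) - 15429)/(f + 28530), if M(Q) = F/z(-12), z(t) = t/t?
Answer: -5119/10784 ≈ -0.47468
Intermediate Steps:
z(t) = 1
F = 72 (F = -18*(-4) = 72)
f = 3822
M(Q) = 72 (M(Q) = 72/1 = 72*1 = 72)
(M(209) - 15429)/(f + 28530) = (72 - 15429)/(3822 + 28530) = -15357/32352 = -15357*1/32352 = -5119/10784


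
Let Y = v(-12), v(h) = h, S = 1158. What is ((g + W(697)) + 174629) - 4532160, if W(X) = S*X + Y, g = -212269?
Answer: -3762686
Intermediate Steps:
Y = -12
W(X) = -12 + 1158*X (W(X) = 1158*X - 12 = -12 + 1158*X)
((g + W(697)) + 174629) - 4532160 = ((-212269 + (-12 + 1158*697)) + 174629) - 4532160 = ((-212269 + (-12 + 807126)) + 174629) - 4532160 = ((-212269 + 807114) + 174629) - 4532160 = (594845 + 174629) - 4532160 = 769474 - 4532160 = -3762686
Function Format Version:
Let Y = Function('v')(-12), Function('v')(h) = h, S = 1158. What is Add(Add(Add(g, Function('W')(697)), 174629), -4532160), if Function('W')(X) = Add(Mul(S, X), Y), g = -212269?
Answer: -3762686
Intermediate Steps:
Y = -12
Function('W')(X) = Add(-12, Mul(1158, X)) (Function('W')(X) = Add(Mul(1158, X), -12) = Add(-12, Mul(1158, X)))
Add(Add(Add(g, Function('W')(697)), 174629), -4532160) = Add(Add(Add(-212269, Add(-12, Mul(1158, 697))), 174629), -4532160) = Add(Add(Add(-212269, Add(-12, 807126)), 174629), -4532160) = Add(Add(Add(-212269, 807114), 174629), -4532160) = Add(Add(594845, 174629), -4532160) = Add(769474, -4532160) = -3762686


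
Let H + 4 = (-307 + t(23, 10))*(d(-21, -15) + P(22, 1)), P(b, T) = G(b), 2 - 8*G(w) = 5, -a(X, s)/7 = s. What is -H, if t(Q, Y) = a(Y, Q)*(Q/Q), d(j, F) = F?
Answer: -14383/2 ≈ -7191.5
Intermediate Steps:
a(X, s) = -7*s
G(w) = -3/8 (G(w) = ¼ - ⅛*5 = ¼ - 5/8 = -3/8)
P(b, T) = -3/8
t(Q, Y) = -7*Q (t(Q, Y) = (-7*Q)*(Q/Q) = -7*Q*1 = -7*Q)
H = 14383/2 (H = -4 + (-307 - 7*23)*(-15 - 3/8) = -4 + (-307 - 161)*(-123/8) = -4 - 468*(-123/8) = -4 + 14391/2 = 14383/2 ≈ 7191.5)
-H = -1*14383/2 = -14383/2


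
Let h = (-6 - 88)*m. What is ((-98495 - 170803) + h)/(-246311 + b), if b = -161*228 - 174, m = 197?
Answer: 287816/283193 ≈ 1.0163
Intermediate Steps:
h = -18518 (h = (-6 - 88)*197 = -94*197 = -18518)
b = -36882 (b = -36708 - 174 = -36882)
((-98495 - 170803) + h)/(-246311 + b) = ((-98495 - 170803) - 18518)/(-246311 - 36882) = (-269298 - 18518)/(-283193) = -287816*(-1/283193) = 287816/283193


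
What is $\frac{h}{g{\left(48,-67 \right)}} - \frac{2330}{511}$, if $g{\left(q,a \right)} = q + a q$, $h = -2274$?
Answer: $- \frac{1036571}{269808} \approx -3.8419$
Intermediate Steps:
$\frac{h}{g{\left(48,-67 \right)}} - \frac{2330}{511} = - \frac{2274}{48 \left(1 - 67\right)} - \frac{2330}{511} = - \frac{2274}{48 \left(-66\right)} - \frac{2330}{511} = - \frac{2274}{-3168} - \frac{2330}{511} = \left(-2274\right) \left(- \frac{1}{3168}\right) - \frac{2330}{511} = \frac{379}{528} - \frac{2330}{511} = - \frac{1036571}{269808}$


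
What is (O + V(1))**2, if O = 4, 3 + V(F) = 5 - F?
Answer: 25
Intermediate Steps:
V(F) = 2 - F (V(F) = -3 + (5 - F) = 2 - F)
(O + V(1))**2 = (4 + (2 - 1*1))**2 = (4 + (2 - 1))**2 = (4 + 1)**2 = 5**2 = 25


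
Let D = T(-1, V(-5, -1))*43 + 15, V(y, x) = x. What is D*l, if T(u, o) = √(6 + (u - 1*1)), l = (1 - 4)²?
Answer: 909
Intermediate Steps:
l = 9 (l = (-3)² = 9)
T(u, o) = √(5 + u) (T(u, o) = √(6 + (u - 1)) = √(6 + (-1 + u)) = √(5 + u))
D = 101 (D = √(5 - 1)*43 + 15 = √4*43 + 15 = 2*43 + 15 = 86 + 15 = 101)
D*l = 101*9 = 909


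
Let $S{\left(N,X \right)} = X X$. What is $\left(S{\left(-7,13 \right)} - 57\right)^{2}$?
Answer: $12544$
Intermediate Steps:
$S{\left(N,X \right)} = X^{2}$
$\left(S{\left(-7,13 \right)} - 57\right)^{2} = \left(13^{2} - 57\right)^{2} = \left(169 - 57\right)^{2} = 112^{2} = 12544$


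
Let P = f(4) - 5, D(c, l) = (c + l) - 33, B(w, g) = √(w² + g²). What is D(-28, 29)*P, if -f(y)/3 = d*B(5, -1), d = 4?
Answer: 160 + 384*√26 ≈ 2118.0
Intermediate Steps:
B(w, g) = √(g² + w²)
D(c, l) = -33 + c + l
f(y) = -12*√26 (f(y) = -12*√((-1)² + 5²) = -12*√(1 + 25) = -12*√26)
P = -5 - 12*√26 (P = -12*√26 - 5 = -5 - 12*√26 ≈ -66.188)
D(-28, 29)*P = (-33 - 28 + 29)*(-5 - 12*√26) = -32*(-5 - 12*√26) = 160 + 384*√26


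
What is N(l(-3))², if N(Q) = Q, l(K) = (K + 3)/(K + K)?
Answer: 0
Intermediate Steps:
l(K) = (3 + K)/(2*K) (l(K) = (3 + K)/((2*K)) = (3 + K)*(1/(2*K)) = (3 + K)/(2*K))
N(l(-3))² = ((½)*(3 - 3)/(-3))² = ((½)*(-⅓)*0)² = 0² = 0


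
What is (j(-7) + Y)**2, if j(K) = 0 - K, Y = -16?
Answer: 81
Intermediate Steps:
j(K) = -K
(j(-7) + Y)**2 = (-1*(-7) - 16)**2 = (7 - 16)**2 = (-9)**2 = 81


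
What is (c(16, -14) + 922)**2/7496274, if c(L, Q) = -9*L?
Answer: 302642/3748137 ≈ 0.080745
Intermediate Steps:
(c(16, -14) + 922)**2/7496274 = (-9*16 + 922)**2/7496274 = (-144 + 922)**2*(1/7496274) = 778**2*(1/7496274) = 605284*(1/7496274) = 302642/3748137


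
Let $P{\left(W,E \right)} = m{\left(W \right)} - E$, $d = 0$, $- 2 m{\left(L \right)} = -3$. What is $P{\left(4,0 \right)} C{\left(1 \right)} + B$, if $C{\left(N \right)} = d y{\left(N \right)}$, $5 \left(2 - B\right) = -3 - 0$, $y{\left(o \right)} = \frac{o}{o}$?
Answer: $\frac{13}{5} \approx 2.6$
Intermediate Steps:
$y{\left(o \right)} = 1$
$m{\left(L \right)} = \frac{3}{2}$ ($m{\left(L \right)} = \left(- \frac{1}{2}\right) \left(-3\right) = \frac{3}{2}$)
$P{\left(W,E \right)} = \frac{3}{2} - E$
$B = \frac{13}{5}$ ($B = 2 - \frac{-3 - 0}{5} = 2 - \frac{-3 + 0}{5} = 2 - - \frac{3}{5} = 2 + \frac{3}{5} = \frac{13}{5} \approx 2.6$)
$C{\left(N \right)} = 0$ ($C{\left(N \right)} = 0 \cdot 1 = 0$)
$P{\left(4,0 \right)} C{\left(1 \right)} + B = \left(\frac{3}{2} - 0\right) 0 + \frac{13}{5} = \left(\frac{3}{2} + 0\right) 0 + \frac{13}{5} = \frac{3}{2} \cdot 0 + \frac{13}{5} = 0 + \frac{13}{5} = \frac{13}{5}$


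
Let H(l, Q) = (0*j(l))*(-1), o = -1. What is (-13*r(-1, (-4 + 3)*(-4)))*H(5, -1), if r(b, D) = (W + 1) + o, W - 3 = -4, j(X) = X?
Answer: 0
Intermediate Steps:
W = -1 (W = 3 - 4 = -1)
H(l, Q) = 0 (H(l, Q) = (0*l)*(-1) = 0*(-1) = 0)
r(b, D) = -1 (r(b, D) = (-1 + 1) - 1 = 0 - 1 = -1)
(-13*r(-1, (-4 + 3)*(-4)))*H(5, -1) = -13*(-1)*0 = 13*0 = 0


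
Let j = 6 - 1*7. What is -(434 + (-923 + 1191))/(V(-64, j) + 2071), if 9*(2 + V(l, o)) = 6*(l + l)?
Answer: -2106/5951 ≈ -0.35389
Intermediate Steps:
j = -1 (j = 6 - 7 = -1)
V(l, o) = -2 + 4*l/3 (V(l, o) = -2 + (6*(l + l))/9 = -2 + (6*(2*l))/9 = -2 + (12*l)/9 = -2 + 4*l/3)
-(434 + (-923 + 1191))/(V(-64, j) + 2071) = -(434 + (-923 + 1191))/((-2 + (4/3)*(-64)) + 2071) = -(434 + 268)/((-2 - 256/3) + 2071) = -702/(-262/3 + 2071) = -702/5951/3 = -702*3/5951 = -1*2106/5951 = -2106/5951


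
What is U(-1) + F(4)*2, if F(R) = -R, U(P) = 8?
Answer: 0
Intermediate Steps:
U(-1) + F(4)*2 = 8 - 1*4*2 = 8 - 4*2 = 8 - 8 = 0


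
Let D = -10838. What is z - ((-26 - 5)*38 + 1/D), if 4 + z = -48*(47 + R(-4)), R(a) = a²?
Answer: -20050299/10838 ≈ -1850.0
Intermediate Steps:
z = -3028 (z = -4 - 48*(47 + (-4)²) = -4 - 48*(47 + 16) = -4 - 48*63 = -4 - 3024 = -3028)
z - ((-26 - 5)*38 + 1/D) = -3028 - ((-26 - 5)*38 + 1/(-10838)) = -3028 - (-31*38 - 1/10838) = -3028 - (-1178 - 1/10838) = -3028 - 1*(-12767165/10838) = -3028 + 12767165/10838 = -20050299/10838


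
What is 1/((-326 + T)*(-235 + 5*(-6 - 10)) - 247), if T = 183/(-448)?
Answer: 64/6564587 ≈ 9.7493e-6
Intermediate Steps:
T = -183/448 (T = 183*(-1/448) = -183/448 ≈ -0.40848)
1/((-326 + T)*(-235 + 5*(-6 - 10)) - 247) = 1/((-326 - 183/448)*(-235 + 5*(-6 - 10)) - 247) = 1/(-146231*(-235 + 5*(-16))/448 - 247) = 1/(-146231*(-235 - 80)/448 - 247) = 1/(-146231/448*(-315) - 247) = 1/(6580395/64 - 247) = 1/(6564587/64) = 64/6564587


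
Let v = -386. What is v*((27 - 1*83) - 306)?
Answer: 139732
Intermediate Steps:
v*((27 - 1*83) - 306) = -386*((27 - 1*83) - 306) = -386*((27 - 83) - 306) = -386*(-56 - 306) = -386*(-362) = 139732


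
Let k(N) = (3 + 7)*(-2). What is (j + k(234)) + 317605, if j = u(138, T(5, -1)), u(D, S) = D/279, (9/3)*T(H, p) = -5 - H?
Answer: 29535451/93 ≈ 3.1759e+5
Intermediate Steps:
T(H, p) = -5/3 - H/3 (T(H, p) = (-5 - H)/3 = -5/3 - H/3)
u(D, S) = D/279 (u(D, S) = D*(1/279) = D/279)
k(N) = -20 (k(N) = 10*(-2) = -20)
j = 46/93 (j = (1/279)*138 = 46/93 ≈ 0.49462)
(j + k(234)) + 317605 = (46/93 - 20) + 317605 = -1814/93 + 317605 = 29535451/93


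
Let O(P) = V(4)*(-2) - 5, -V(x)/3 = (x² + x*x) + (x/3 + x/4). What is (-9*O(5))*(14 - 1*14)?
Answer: 0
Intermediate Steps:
V(x) = -6*x² - 7*x/4 (V(x) = -3*((x² + x*x) + (x/3 + x/4)) = -3*((x² + x²) + (x*(⅓) + x*(¼))) = -3*(2*x² + (x/3 + x/4)) = -3*(2*x² + 7*x/12) = -6*x² - 7*x/4)
O(P) = 201 (O(P) = -¼*4*(7 + 24*4)*(-2) - 5 = -¼*4*(7 + 96)*(-2) - 5 = -¼*4*103*(-2) - 5 = -103*(-2) - 5 = 206 - 5 = 201)
(-9*O(5))*(14 - 1*14) = (-9*201)*(14 - 1*14) = -1809*(14 - 14) = -1809*0 = 0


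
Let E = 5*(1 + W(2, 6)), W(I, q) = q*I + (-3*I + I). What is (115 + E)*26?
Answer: 4160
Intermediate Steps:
W(I, q) = -2*I + I*q (W(I, q) = I*q - 2*I = -2*I + I*q)
E = 45 (E = 5*(1 + 2*(-2 + 6)) = 5*(1 + 2*4) = 5*(1 + 8) = 5*9 = 45)
(115 + E)*26 = (115 + 45)*26 = 160*26 = 4160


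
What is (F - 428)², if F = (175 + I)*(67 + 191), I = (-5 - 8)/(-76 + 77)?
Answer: 1711311424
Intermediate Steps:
I = -13 (I = -13/1 = -13*1 = -13)
F = 41796 (F = (175 - 13)*(67 + 191) = 162*258 = 41796)
(F - 428)² = (41796 - 428)² = 41368² = 1711311424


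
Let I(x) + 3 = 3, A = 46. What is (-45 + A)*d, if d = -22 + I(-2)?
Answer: -22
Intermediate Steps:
I(x) = 0 (I(x) = -3 + 3 = 0)
d = -22 (d = -22 + 0 = -22)
(-45 + A)*d = (-45 + 46)*(-22) = 1*(-22) = -22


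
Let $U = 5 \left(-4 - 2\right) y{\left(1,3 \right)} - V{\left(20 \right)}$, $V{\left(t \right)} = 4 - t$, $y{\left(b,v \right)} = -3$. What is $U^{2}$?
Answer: $11236$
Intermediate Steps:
$U = 106$ ($U = 5 \left(-4 - 2\right) \left(-3\right) - \left(4 - 20\right) = 5 \left(-6\right) \left(-3\right) - \left(4 - 20\right) = \left(-30\right) \left(-3\right) - -16 = 90 + 16 = 106$)
$U^{2} = 106^{2} = 11236$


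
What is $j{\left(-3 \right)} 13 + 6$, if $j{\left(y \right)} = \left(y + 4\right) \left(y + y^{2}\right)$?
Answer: $84$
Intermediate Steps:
$j{\left(y \right)} = \left(4 + y\right) \left(y + y^{2}\right)$
$j{\left(-3 \right)} 13 + 6 = - 3 \left(4 + \left(-3\right)^{2} + 5 \left(-3\right)\right) 13 + 6 = - 3 \left(4 + 9 - 15\right) 13 + 6 = \left(-3\right) \left(-2\right) 13 + 6 = 6 \cdot 13 + 6 = 78 + 6 = 84$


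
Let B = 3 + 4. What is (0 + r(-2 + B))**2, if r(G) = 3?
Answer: 9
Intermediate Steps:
B = 7
(0 + r(-2 + B))**2 = (0 + 3)**2 = 3**2 = 9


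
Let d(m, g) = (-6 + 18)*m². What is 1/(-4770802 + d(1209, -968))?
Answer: 1/12769370 ≈ 7.8312e-8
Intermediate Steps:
d(m, g) = 12*m²
1/(-4770802 + d(1209, -968)) = 1/(-4770802 + 12*1209²) = 1/(-4770802 + 12*1461681) = 1/(-4770802 + 17540172) = 1/12769370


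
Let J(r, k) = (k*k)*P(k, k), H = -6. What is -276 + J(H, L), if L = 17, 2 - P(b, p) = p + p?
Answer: -9524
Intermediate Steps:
P(b, p) = 2 - 2*p (P(b, p) = 2 - (p + p) = 2 - 2*p)
J(r, k) = k²*(2 - 2*k) (J(r, k) = (k*k)*(2 - 2*k) = k²*(2 - 2*k))
-276 + J(H, L) = -276 + 2*17²*(1 - 1*17) = -276 + 2*289*(1 - 17) = -276 + 2*289*(-16) = -276 - 9248 = -9524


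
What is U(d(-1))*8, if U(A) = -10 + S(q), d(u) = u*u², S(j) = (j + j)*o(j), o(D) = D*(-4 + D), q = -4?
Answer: -2128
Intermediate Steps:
S(j) = 2*j²*(-4 + j) (S(j) = (j + j)*(j*(-4 + j)) = (2*j)*(j*(-4 + j)) = 2*j²*(-4 + j))
d(u) = u³
U(A) = -266 (U(A) = -10 + 2*(-4)²*(-4 - 4) = -10 + 2*16*(-8) = -10 - 256 = -266)
U(d(-1))*8 = -266*8 = -2128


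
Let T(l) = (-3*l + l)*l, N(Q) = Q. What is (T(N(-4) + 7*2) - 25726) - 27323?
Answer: -53249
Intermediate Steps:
T(l) = -2*l**2 (T(l) = (-2*l)*l = -2*l**2)
(T(N(-4) + 7*2) - 25726) - 27323 = (-2*(-4 + 7*2)**2 - 25726) - 27323 = (-2*(-4 + 14)**2 - 25726) - 27323 = (-2*10**2 - 25726) - 27323 = (-2*100 - 25726) - 27323 = (-200 - 25726) - 27323 = -25926 - 27323 = -53249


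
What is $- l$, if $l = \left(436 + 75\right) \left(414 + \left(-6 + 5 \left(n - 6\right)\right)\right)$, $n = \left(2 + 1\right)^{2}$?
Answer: $-216153$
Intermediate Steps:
$n = 9$ ($n = 3^{2} = 9$)
$l = 216153$ ($l = \left(436 + 75\right) \left(414 - \left(6 - 5 \left(9 - 6\right)\right)\right) = 511 \left(414 - \left(6 - 5 \left(9 - 6\right)\right)\right) = 511 \left(414 + \left(-6 + 5 \cdot 3\right)\right) = 511 \left(414 + \left(-6 + 15\right)\right) = 511 \left(414 + 9\right) = 511 \cdot 423 = 216153$)
$- l = \left(-1\right) 216153 = -216153$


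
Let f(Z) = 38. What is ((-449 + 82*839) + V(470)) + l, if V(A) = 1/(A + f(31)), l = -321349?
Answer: -128523999/508 ≈ -2.5300e+5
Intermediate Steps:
V(A) = 1/(38 + A) (V(A) = 1/(A + 38) = 1/(38 + A))
((-449 + 82*839) + V(470)) + l = ((-449 + 82*839) + 1/(38 + 470)) - 321349 = ((-449 + 68798) + 1/508) - 321349 = (68349 + 1/508) - 321349 = 34721293/508 - 321349 = -128523999/508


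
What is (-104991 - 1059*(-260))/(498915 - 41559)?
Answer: 56783/152452 ≈ 0.37246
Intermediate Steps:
(-104991 - 1059*(-260))/(498915 - 41559) = (-104991 + 275340)/457356 = 170349*(1/457356) = 56783/152452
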